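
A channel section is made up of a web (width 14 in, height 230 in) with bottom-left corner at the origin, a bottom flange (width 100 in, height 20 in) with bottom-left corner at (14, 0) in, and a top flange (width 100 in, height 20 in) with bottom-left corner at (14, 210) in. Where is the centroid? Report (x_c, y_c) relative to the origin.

x_c = 38.58 in, y_c = 115.00 in

Part | A | x̄ᵢ | ȳᵢ | A·x̄ᵢ | A·ȳᵢ
web | 3220.00 | 7.00 | 115.00 | 22540.00 | 370300.00
bottom flange | 2000.00 | 64.00 | 10.00 | 128000.00 | 20000.00
top flange | 2000.00 | 64.00 | 220.00 | 128000.00 | 440000.00
Σ | 7220.00 |  |  | 278540.00 | 830300.00
x_c = 278540.00 / 7220.00 = 38.58 in
y_c = 830300.00 / 7220.00 = 115.00 in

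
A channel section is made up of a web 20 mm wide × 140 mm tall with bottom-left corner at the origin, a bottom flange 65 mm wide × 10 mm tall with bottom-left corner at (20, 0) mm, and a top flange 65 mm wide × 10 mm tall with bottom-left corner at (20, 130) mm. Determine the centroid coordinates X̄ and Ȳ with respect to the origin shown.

X̄ = 23.48 mm, Ȳ = 70.00 mm

web: A = 20 × 140 = 2800.00, centroid at (10.00, 70.00).
bottom flange: A = 65 × 10 = 650.00, centroid at (52.50, 5.00).
top flange: A = 65 × 10 = 650.00, centroid at (52.50, 135.00).
ΣA = 4100.00 mm²
ΣAX̄ = (2800.00)(10.00) + (650.00)(52.50) + (650.00)(52.50) = 96250.00 mm³
ΣAȲ = (2800.00)(70.00) + (650.00)(5.00) + (650.00)(135.00) = 287000.00 mm³
X̄ = 96250.00 / 4100.00 = 23.48 mm
Ȳ = 287000.00 / 4100.00 = 70.00 mm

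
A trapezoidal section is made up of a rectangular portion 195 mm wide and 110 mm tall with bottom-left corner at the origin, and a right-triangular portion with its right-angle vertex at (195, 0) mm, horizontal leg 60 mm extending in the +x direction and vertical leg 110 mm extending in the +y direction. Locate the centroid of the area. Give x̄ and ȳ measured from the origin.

x̄ = 113.17 mm, ȳ = 52.56 mm

rectangular portion: A = 195 × 110 = 21450.00, centroid at (97.50, 55.00).
triangular portion: A = ½·60·110 = 3300.00, centroid at (215.00, 36.67).
ΣA = 24750.00 mm²
ΣAx̄ = (21450.00)(97.50) + (3300.00)(215.00) = 2800875.00 mm³
ΣAȳ = (21450.00)(55.00) + (3300.00)(36.67) = 1300750.00 mm³
x̄ = 2800875.00 / 24750.00 = 113.17 mm
ȳ = 1300750.00 / 24750.00 = 52.56 mm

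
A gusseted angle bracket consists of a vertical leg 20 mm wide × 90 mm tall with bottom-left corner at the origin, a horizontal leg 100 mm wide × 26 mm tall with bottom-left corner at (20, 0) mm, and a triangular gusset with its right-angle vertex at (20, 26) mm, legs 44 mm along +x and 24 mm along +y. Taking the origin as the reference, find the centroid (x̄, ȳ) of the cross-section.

vertical leg: A = 20 × 90 = 1800.00, centroid at (10.00, 45.00).
horizontal leg: A = 100 × 26 = 2600.00, centroid at (70.00, 13.00).
gusset: A = ½·44·24 = 528.00, centroid at (34.67, 34.00).
ΣA = 4928.00 mm²
ΣAx̄ = (1800.00)(10.00) + (2600.00)(70.00) + (528.00)(34.67) = 218304.00 mm³
ΣAȳ = (1800.00)(45.00) + (2600.00)(13.00) + (528.00)(34.00) = 132752.00 mm³
x̄ = 218304.00 / 4928.00 = 44.30 mm
ȳ = 132752.00 / 4928.00 = 26.94 mm

x̄ = 44.30 mm, ȳ = 26.94 mm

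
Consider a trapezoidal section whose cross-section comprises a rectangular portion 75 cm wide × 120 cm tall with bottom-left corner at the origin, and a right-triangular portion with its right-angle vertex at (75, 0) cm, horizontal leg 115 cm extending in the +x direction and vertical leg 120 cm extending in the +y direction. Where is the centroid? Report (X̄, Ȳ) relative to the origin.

X̄ = 70.41 cm, Ȳ = 51.32 cm

rectangular portion: A = 75 × 120 = 9000.00, centroid at (37.50, 60.00).
triangular portion: A = ½·115·120 = 6900.00, centroid at (113.33, 40.00).
ΣA = 15900.00 cm²
ΣAX̄ = (9000.00)(37.50) + (6900.00)(113.33) = 1119500.00 cm³
ΣAȲ = (9000.00)(60.00) + (6900.00)(40.00) = 816000.00 cm³
X̄ = 1119500.00 / 15900.00 = 70.41 cm
Ȳ = 816000.00 / 15900.00 = 51.32 cm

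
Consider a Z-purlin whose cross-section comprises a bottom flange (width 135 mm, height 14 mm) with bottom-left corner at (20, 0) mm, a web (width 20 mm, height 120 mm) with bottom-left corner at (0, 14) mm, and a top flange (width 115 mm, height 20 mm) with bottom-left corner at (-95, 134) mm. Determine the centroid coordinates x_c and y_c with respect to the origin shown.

x_c = 15.65 mm, y_c = 79.22 mm

bottom flange: A = 135 × 14 = 1890.00, centroid at (87.50, 7.00).
web: A = 20 × 120 = 2400.00, centroid at (10.00, 74.00).
top flange: A = 115 × 20 = 2300.00, centroid at (-37.50, 144.00).
ΣA = 6590.00 mm², ΣAx_c = 103125.00 mm³, ΣAy_c = 522030.00 mm³.
x_c = 103125.00/6590.00 = 15.65 mm; y_c = 522030.00/6590.00 = 79.22 mm.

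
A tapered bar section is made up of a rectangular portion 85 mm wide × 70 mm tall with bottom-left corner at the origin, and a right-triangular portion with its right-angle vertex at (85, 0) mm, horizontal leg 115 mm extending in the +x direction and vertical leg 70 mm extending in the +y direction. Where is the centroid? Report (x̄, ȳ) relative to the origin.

x̄ = 75.12 mm, ȳ = 30.29 mm

rectangular portion: A = 85 × 70 = 5950.00, centroid at (42.50, 35.00).
triangular portion: A = ½·115·70 = 4025.00, centroid at (123.33, 23.33).
ΣA = 9975.00 mm², ΣAx̄ = 749291.67 mm³, ΣAȳ = 302166.67 mm³.
x̄ = 749291.67/9975.00 = 75.12 mm; ȳ = 302166.67/9975.00 = 30.29 mm.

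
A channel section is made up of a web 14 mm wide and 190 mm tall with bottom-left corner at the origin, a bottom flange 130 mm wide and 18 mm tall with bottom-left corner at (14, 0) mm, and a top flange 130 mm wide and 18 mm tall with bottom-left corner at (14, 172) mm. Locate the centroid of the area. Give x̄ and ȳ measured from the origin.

x̄ = 52.91 mm, ȳ = 95.00 mm

web: A = 14 × 190 = 2660.00, centroid at (7.00, 95.00).
bottom flange: A = 130 × 18 = 2340.00, centroid at (79.00, 9.00).
top flange: A = 130 × 18 = 2340.00, centroid at (79.00, 181.00).
ΣA = 7340.00 mm², ΣAx̄ = 388340.00 mm³, ΣAȳ = 697300.00 mm³.
x̄ = 388340.00/7340.00 = 52.91 mm; ȳ = 697300.00/7340.00 = 95.00 mm.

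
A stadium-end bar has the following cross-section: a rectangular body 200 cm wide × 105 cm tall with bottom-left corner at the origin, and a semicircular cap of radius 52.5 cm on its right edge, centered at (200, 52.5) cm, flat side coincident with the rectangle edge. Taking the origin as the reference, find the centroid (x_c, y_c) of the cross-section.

rectangular body: A = 200 × 105 = 21000.00, centroid at (100.00, 52.50).
semicircular end: A = ½π·52.5² = 4329.51, centroid at (222.28, 52.50).
ΣA = 25329.51 cm², ΣAx_c = 3062370.23 cm³, ΣAy_c = 1329799.14 cm³.
x_c = 3062370.23/25329.51 = 120.90 cm; y_c = 1329799.14/25329.51 = 52.50 cm.

x_c = 120.90 cm, y_c = 52.50 cm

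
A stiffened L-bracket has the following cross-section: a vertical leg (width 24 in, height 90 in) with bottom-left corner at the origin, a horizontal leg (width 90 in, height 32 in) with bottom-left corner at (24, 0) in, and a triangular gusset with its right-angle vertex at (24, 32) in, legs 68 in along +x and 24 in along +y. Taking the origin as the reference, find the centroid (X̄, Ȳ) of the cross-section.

X̄ = 44.86 in, Ȳ = 30.04 in

Part | A | x̄ᵢ | ȳᵢ | A·x̄ᵢ | A·ȳᵢ
vertical leg | 2160.00 | 12.00 | 45.00 | 25920.00 | 97200.00
horizontal leg | 2880.00 | 69.00 | 16.00 | 198720.00 | 46080.00
gusset | 816.00 | 46.67 | 40.00 | 38080.00 | 32640.00
Σ | 5856.00 |  |  | 262720.00 | 175920.00
X̄ = 262720.00 / 5856.00 = 44.86 in
Ȳ = 175920.00 / 5856.00 = 30.04 in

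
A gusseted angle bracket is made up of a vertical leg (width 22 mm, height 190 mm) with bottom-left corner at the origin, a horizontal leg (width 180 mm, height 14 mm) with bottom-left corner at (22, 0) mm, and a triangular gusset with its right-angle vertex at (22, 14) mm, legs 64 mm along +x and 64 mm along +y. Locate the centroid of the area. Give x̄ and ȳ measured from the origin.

vertical leg: A = 22 × 190 = 4180.00, centroid at (11.00, 95.00).
horizontal leg: A = 180 × 14 = 2520.00, centroid at (112.00, 7.00).
gusset: A = ½·64·64 = 2048.00, centroid at (43.33, 35.33).
ΣA = 8748.00 mm²
ΣAx̄ = (4180.00)(11.00) + (2520.00)(112.00) + (2048.00)(43.33) = 416966.67 mm³
ΣAȳ = (4180.00)(95.00) + (2520.00)(7.00) + (2048.00)(35.33) = 487102.67 mm³
x̄ = 416966.67 / 8748.00 = 47.66 mm
ȳ = 487102.67 / 8748.00 = 55.68 mm

x̄ = 47.66 mm, ȳ = 55.68 mm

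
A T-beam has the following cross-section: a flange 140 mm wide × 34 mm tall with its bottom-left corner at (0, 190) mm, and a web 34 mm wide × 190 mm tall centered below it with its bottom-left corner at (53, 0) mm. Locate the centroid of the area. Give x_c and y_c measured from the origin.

web: A = 34 × 190 = 6460.00, centroid at (70.00, 95.00).
flange: A = 140 × 34 = 4760.00, centroid at (70.00, 207.00).
ΣA = 11220.00 mm², ΣAx_c = 785400.00 mm³, ΣAy_c = 1599020.00 mm³.
x_c = 785400.00/11220.00 = 70.00 mm; y_c = 1599020.00/11220.00 = 142.52 mm.

x_c = 70.00 mm, y_c = 142.52 mm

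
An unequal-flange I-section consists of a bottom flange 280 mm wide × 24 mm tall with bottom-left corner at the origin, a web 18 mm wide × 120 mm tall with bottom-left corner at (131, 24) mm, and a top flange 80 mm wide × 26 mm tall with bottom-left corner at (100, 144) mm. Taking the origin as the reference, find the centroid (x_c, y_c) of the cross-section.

Part | A | x̄ᵢ | ȳᵢ | A·x̄ᵢ | A·ȳᵢ
bottom flange | 6720.00 | 140.00 | 12.00 | 940800.00 | 80640.00
web | 2160.00 | 140.00 | 84.00 | 302400.00 | 181440.00
top flange | 2080.00 | 140.00 | 157.00 | 291200.00 | 326560.00
Σ | 10960.00 |  |  | 1534400.00 | 588640.00
x_c = 1534400.00 / 10960.00 = 140.00 mm
y_c = 588640.00 / 10960.00 = 53.71 mm

x_c = 140.00 mm, y_c = 53.71 mm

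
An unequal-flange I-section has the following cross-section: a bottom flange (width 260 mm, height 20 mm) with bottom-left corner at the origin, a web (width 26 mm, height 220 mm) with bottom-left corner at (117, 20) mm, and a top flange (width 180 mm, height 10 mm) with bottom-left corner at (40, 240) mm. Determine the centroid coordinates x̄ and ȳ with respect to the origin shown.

bottom flange: A = 260 × 20 = 5200.00, centroid at (130.00, 10.00).
web: A = 26 × 220 = 5720.00, centroid at (130.00, 130.00).
top flange: A = 180 × 10 = 1800.00, centroid at (130.00, 245.00).
ΣA = 12720.00 mm², ΣAx̄ = 1653600.00 mm³, ΣAȳ = 1236600.00 mm³.
x̄ = 1653600.00/12720.00 = 130.00 mm; ȳ = 1236600.00/12720.00 = 97.22 mm.

x̄ = 130.00 mm, ȳ = 97.22 mm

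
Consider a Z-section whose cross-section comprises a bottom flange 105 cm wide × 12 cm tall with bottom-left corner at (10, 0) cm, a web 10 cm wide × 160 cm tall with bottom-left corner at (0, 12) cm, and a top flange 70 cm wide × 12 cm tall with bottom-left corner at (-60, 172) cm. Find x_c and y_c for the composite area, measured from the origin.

x_c = 17.77 cm, y_c = 82.24 cm

bottom flange: A = 105 × 12 = 1260.00, centroid at (62.50, 6.00).
web: A = 10 × 160 = 1600.00, centroid at (5.00, 92.00).
top flange: A = 70 × 12 = 840.00, centroid at (-25.00, 178.00).
ΣA = 3700.00 cm², ΣAx_c = 65750.00 cm³, ΣAy_c = 304280.00 cm³.
x_c = 65750.00/3700.00 = 17.77 cm; y_c = 304280.00/3700.00 = 82.24 cm.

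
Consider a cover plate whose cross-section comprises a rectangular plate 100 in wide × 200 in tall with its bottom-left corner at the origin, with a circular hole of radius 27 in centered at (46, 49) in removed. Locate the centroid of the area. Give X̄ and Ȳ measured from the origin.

X̄ = 50.52 in, Ȳ = 106.60 in

Part | A | x̄ᵢ | ȳᵢ | A·x̄ᵢ | A·ȳᵢ
plate | 20000.00 | 50.00 | 100.00 | 1000000.00 | 2000000.00
hole | -2290.22 | 46.00 | 49.00 | -105350.17 | -112220.83
Σ | 17709.78 |  |  | 894649.83 | 1887779.17
X̄ = 894649.83 / 17709.78 = 50.52 in
Ȳ = 1887779.17 / 17709.78 = 106.60 in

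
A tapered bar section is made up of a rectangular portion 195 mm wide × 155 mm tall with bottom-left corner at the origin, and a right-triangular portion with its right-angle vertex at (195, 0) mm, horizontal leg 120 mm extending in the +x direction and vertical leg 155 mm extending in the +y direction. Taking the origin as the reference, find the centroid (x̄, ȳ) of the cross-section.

Part | A | x̄ᵢ | ȳᵢ | A·x̄ᵢ | A·ȳᵢ
rectangular portion | 30225.00 | 97.50 | 77.50 | 2946937.50 | 2342437.50
triangular portion | 9300.00 | 235.00 | 51.67 | 2185500.00 | 480500.00
Σ | 39525.00 |  |  | 5132437.50 | 2822937.50
x̄ = 5132437.50 / 39525.00 = 129.85 mm
ȳ = 2822937.50 / 39525.00 = 71.42 mm

x̄ = 129.85 mm, ȳ = 71.42 mm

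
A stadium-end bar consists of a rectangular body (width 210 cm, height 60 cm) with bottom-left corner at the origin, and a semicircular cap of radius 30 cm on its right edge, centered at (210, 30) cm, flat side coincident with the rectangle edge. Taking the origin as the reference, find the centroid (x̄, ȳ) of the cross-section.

Part | A | x̄ᵢ | ȳᵢ | A·x̄ᵢ | A·ȳᵢ
rectangular body | 12600.00 | 105.00 | 30.00 | 1323000.00 | 378000.00
semicircular end | 1413.72 | 222.73 | 30.00 | 314880.51 | 42411.50
Σ | 14013.72 |  |  | 1637880.51 | 420411.50
x̄ = 1637880.51 / 14013.72 = 116.88 cm
ȳ = 420411.50 / 14013.72 = 30.00 cm

x̄ = 116.88 cm, ȳ = 30.00 cm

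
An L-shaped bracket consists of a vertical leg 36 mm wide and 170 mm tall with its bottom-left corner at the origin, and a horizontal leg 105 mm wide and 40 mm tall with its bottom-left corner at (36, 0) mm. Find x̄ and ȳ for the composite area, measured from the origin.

vertical leg: A = 36 × 170 = 6120.00, centroid at (18.00, 85.00).
horizontal leg: A = 105 × 40 = 4200.00, centroid at (88.50, 20.00).
ΣA = 10320.00 mm²
ΣAx̄ = (6120.00)(18.00) + (4200.00)(88.50) = 481860.00 mm³
ΣAȳ = (6120.00)(85.00) + (4200.00)(20.00) = 604200.00 mm³
x̄ = 481860.00 / 10320.00 = 46.69 mm
ȳ = 604200.00 / 10320.00 = 58.55 mm

x̄ = 46.69 mm, ȳ = 58.55 mm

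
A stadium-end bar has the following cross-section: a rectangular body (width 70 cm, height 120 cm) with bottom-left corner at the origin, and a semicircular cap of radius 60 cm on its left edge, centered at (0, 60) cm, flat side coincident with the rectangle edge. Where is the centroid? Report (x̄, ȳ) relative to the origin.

rectangular body: A = 70 × 120 = 8400.00, centroid at (35.00, 60.00).
semicircular end: A = ½π·60² = 5654.87, centroid at (-25.46, 60.00).
ΣA = 14054.87 cm²
ΣAx̄ = (8400.00)(35.00) + (5654.87)(-25.46) = 150000.00 cm³
ΣAȳ = (8400.00)(60.00) + (5654.87)(60.00) = 843292.01 cm³
x̄ = 150000.00 / 14054.87 = 10.67 cm
ȳ = 843292.01 / 14054.87 = 60.00 cm

x̄ = 10.67 cm, ȳ = 60.00 cm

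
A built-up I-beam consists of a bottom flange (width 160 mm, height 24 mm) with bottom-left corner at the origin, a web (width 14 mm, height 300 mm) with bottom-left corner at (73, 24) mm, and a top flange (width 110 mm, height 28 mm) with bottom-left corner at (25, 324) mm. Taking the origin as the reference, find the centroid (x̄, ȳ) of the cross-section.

x̄ = 80.00 mm, ȳ = 163.48 mm

bottom flange: A = 160 × 24 = 3840.00, centroid at (80.00, 12.00).
web: A = 14 × 300 = 4200.00, centroid at (80.00, 174.00).
top flange: A = 110 × 28 = 3080.00, centroid at (80.00, 338.00).
ΣA = 11120.00 mm²
ΣAx̄ = (3840.00)(80.00) + (4200.00)(80.00) + (3080.00)(80.00) = 889600.00 mm³
ΣAȳ = (3840.00)(12.00) + (4200.00)(174.00) + (3080.00)(338.00) = 1817920.00 mm³
x̄ = 889600.00 / 11120.00 = 80.00 mm
ȳ = 1817920.00 / 11120.00 = 163.48 mm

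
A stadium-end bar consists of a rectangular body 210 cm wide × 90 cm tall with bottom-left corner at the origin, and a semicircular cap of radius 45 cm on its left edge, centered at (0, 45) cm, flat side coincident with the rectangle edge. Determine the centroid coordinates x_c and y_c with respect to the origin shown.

x_c = 87.12 cm, y_c = 45.00 cm

rectangular body: A = 210 × 90 = 18900.00, centroid at (105.00, 45.00).
semicircular end: A = ½π·45² = 3180.86, centroid at (-19.10, 45.00).
ΣA = 22080.86 cm²
ΣAx_c = (18900.00)(105.00) + (3180.86)(-19.10) = 1923750.00 cm³
ΣAy_c = (18900.00)(45.00) + (3180.86)(45.00) = 993638.82 cm³
x_c = 1923750.00 / 22080.86 = 87.12 cm
y_c = 993638.82 / 22080.86 = 45.00 cm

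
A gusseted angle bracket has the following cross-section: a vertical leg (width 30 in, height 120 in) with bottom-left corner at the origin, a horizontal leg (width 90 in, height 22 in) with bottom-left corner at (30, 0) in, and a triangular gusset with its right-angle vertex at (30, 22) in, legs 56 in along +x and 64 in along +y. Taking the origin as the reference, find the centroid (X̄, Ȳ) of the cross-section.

vertical leg: A = 30 × 120 = 3600.00, centroid at (15.00, 60.00).
horizontal leg: A = 90 × 22 = 1980.00, centroid at (75.00, 11.00).
gusset: A = ½·56·64 = 1792.00, centroid at (48.67, 43.33).
ΣA = 7372.00 in²
ΣAX̄ = (3600.00)(15.00) + (1980.00)(75.00) + (1792.00)(48.67) = 289710.67 in³
ΣAȲ = (3600.00)(60.00) + (1980.00)(11.00) + (1792.00)(43.33) = 315433.33 in³
X̄ = 289710.67 / 7372.00 = 39.30 in
Ȳ = 315433.33 / 7372.00 = 42.79 in

X̄ = 39.30 in, Ȳ = 42.79 in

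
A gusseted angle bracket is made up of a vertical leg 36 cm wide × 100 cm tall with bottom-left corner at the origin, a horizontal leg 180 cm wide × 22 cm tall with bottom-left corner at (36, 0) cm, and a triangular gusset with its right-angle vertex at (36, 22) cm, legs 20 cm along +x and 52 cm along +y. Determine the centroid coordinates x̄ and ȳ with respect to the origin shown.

Part | A | x̄ᵢ | ȳᵢ | A·x̄ᵢ | A·ȳᵢ
vertical leg | 3600.00 | 18.00 | 50.00 | 64800.00 | 180000.00
horizontal leg | 3960.00 | 126.00 | 11.00 | 498960.00 | 43560.00
gusset | 520.00 | 42.67 | 39.33 | 22186.67 | 20453.33
Σ | 8080.00 |  |  | 585946.67 | 244013.33
x̄ = 585946.67 / 8080.00 = 72.52 cm
ȳ = 244013.33 / 8080.00 = 30.20 cm

x̄ = 72.52 cm, ȳ = 30.20 cm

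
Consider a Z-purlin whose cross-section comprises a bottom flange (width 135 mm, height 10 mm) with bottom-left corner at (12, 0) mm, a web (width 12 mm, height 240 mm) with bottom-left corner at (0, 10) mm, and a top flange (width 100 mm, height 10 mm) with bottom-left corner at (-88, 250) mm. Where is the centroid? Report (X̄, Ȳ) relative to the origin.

X̄ = 16.56 mm, Ȳ = 121.63 mm

bottom flange: A = 135 × 10 = 1350.00, centroid at (79.50, 5.00).
web: A = 12 × 240 = 2880.00, centroid at (6.00, 130.00).
top flange: A = 100 × 10 = 1000.00, centroid at (-38.00, 255.00).
ΣA = 5230.00 mm², ΣAX̄ = 86605.00 mm³, ΣAȲ = 636150.00 mm³.
X̄ = 86605.00/5230.00 = 16.56 mm; Ȳ = 636150.00/5230.00 = 121.63 mm.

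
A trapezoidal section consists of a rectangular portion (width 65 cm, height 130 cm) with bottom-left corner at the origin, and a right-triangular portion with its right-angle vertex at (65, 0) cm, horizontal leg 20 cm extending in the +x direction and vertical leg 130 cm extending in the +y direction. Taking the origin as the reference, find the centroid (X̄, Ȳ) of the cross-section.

X̄ = 37.72 cm, Ȳ = 62.11 cm

Part | A | x̄ᵢ | ȳᵢ | A·x̄ᵢ | A·ȳᵢ
rectangular portion | 8450.00 | 32.50 | 65.00 | 274625.00 | 549250.00
triangular portion | 1300.00 | 71.67 | 43.33 | 93166.67 | 56333.33
Σ | 9750.00 |  |  | 367791.67 | 605583.33
X̄ = 367791.67 / 9750.00 = 37.72 cm
Ȳ = 605583.33 / 9750.00 = 62.11 cm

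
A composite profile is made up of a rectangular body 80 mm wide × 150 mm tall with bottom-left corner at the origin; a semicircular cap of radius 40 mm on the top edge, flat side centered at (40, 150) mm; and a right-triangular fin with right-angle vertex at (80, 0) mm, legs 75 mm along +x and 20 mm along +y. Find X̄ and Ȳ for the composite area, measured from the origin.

rectangular body: A = 80 × 150 = 12000.00, centroid at (40.00, 75.00).
semicircular top: A = ½π·40² = 2513.27, centroid at (40.00, 166.98).
triangular fin: A = ½·75·20 = 750.00, centroid at (105.00, 6.67).
ΣA = 15263.27 mm²
ΣAX̄ = (12000.00)(40.00) + (2513.27)(40.00) + (750.00)(105.00) = 659280.96 mm³
ΣAȲ = (12000.00)(75.00) + (2513.27)(166.98) + (750.00)(6.67) = 1324657.79 mm³
X̄ = 659280.96 / 15263.27 = 43.19 mm
Ȳ = 1324657.79 / 15263.27 = 86.79 mm

X̄ = 43.19 mm, Ȳ = 86.79 mm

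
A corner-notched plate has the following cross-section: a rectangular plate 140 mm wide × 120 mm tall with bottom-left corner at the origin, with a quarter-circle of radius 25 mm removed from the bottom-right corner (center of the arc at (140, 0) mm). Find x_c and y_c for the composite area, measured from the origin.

x_c = 68.21 mm, y_c = 61.49 mm

plate: A = 140 × 120 = 16800.00, centroid at (70.00, 60.00).
removed quarter-circle: A = −¼π·25² = -490.87, centroid at (129.39, 10.61).
ΣA = 16309.13 mm², ΣAx_c = 1112485.99 mm³, ΣAy_c = 1002791.67 mm³.
x_c = 1112485.99/16309.13 = 68.21 mm; y_c = 1002791.67/16309.13 = 61.49 mm.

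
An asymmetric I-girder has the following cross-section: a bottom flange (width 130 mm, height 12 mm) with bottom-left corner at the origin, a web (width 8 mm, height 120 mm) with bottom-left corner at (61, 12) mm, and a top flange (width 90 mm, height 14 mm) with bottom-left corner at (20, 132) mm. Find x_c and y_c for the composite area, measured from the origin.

x_c = 65.00 mm, y_c = 67.10 mm

bottom flange: A = 130 × 12 = 1560.00, centroid at (65.00, 6.00).
web: A = 8 × 120 = 960.00, centroid at (65.00, 72.00).
top flange: A = 90 × 14 = 1260.00, centroid at (65.00, 139.00).
ΣA = 3780.00 mm²
ΣAx_c = (1560.00)(65.00) + (960.00)(65.00) + (1260.00)(65.00) = 245700.00 mm³
ΣAy_c = (1560.00)(6.00) + (960.00)(72.00) + (1260.00)(139.00) = 253620.00 mm³
x_c = 245700.00 / 3780.00 = 65.00 mm
y_c = 253620.00 / 3780.00 = 67.10 mm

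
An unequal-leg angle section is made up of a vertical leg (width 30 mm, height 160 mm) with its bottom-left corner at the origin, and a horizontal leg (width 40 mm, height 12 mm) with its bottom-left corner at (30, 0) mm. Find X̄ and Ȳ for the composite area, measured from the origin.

vertical leg: A = 30 × 160 = 4800.00, centroid at (15.00, 80.00).
horizontal leg: A = 40 × 12 = 480.00, centroid at (50.00, 6.00).
ΣA = 5280.00 mm², ΣAX̄ = 96000.00 mm³, ΣAȲ = 386880.00 mm³.
X̄ = 96000.00/5280.00 = 18.18 mm; Ȳ = 386880.00/5280.00 = 73.27 mm.

X̄ = 18.18 mm, Ȳ = 73.27 mm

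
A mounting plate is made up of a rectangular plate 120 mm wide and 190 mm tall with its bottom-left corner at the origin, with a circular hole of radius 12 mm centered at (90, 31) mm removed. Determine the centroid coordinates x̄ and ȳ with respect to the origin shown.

x̄ = 59.39 mm, ȳ = 96.30 mm

plate: A = 120 × 190 = 22800.00, centroid at (60.00, 95.00).
hole: A = −π·12² = -452.39, centroid at (90.00, 31.00).
ΣA = 22347.61 mm², ΣAx̄ = 1327284.96 mm³, ΣAȳ = 2151975.93 mm³.
x̄ = 1327284.96/22347.61 = 59.39 mm; ȳ = 2151975.93/22347.61 = 96.30 mm.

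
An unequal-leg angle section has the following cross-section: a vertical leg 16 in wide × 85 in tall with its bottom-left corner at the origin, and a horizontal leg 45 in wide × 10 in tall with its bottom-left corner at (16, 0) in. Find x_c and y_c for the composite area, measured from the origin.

vertical leg: A = 16 × 85 = 1360.00, centroid at (8.00, 42.50).
horizontal leg: A = 45 × 10 = 450.00, centroid at (38.50, 5.00).
ΣA = 1810.00 in²
ΣAx_c = (1360.00)(8.00) + (450.00)(38.50) = 28205.00 in³
ΣAy_c = (1360.00)(42.50) + (450.00)(5.00) = 60050.00 in³
x_c = 28205.00 / 1810.00 = 15.58 in
y_c = 60050.00 / 1810.00 = 33.18 in

x_c = 15.58 in, y_c = 33.18 in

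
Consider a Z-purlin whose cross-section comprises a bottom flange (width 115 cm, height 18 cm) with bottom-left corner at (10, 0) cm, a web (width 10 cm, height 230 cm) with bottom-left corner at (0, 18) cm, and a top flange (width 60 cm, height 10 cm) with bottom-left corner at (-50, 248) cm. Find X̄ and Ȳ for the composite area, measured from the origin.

bottom flange: A = 115 × 18 = 2070.00, centroid at (67.50, 9.00).
web: A = 10 × 230 = 2300.00, centroid at (5.00, 133.00).
top flange: A = 60 × 10 = 600.00, centroid at (-20.00, 253.00).
ΣA = 4970.00 cm²
ΣAX̄ = (2070.00)(67.50) + (2300.00)(5.00) + (600.00)(-20.00) = 139225.00 cm³
ΣAȲ = (2070.00)(9.00) + (2300.00)(133.00) + (600.00)(253.00) = 476330.00 cm³
X̄ = 139225.00 / 4970.00 = 28.01 cm
Ȳ = 476330.00 / 4970.00 = 95.84 cm

X̄ = 28.01 cm, Ȳ = 95.84 cm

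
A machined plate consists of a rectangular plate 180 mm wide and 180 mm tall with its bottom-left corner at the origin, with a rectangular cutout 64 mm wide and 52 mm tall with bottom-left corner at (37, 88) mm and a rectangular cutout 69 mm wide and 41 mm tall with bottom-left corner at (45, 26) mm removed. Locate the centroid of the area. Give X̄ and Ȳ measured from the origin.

X̄ = 93.80 mm, Ȳ = 91.65 mm

plate: A = 180 × 180 = 32400.00, centroid at (90.00, 90.00).
hole 1: A = −(64 × 52) = -3328.00, centroid at (69.00, 114.00).
hole 2: A = −(69 × 41) = -2829.00, centroid at (79.50, 46.50).
ΣA = 26243.00 mm², ΣAX̄ = 2461462.50 mm³, ΣAȲ = 2405059.50 mm³.
X̄ = 2461462.50/26243.00 = 93.80 mm; Ȳ = 2405059.50/26243.00 = 91.65 mm.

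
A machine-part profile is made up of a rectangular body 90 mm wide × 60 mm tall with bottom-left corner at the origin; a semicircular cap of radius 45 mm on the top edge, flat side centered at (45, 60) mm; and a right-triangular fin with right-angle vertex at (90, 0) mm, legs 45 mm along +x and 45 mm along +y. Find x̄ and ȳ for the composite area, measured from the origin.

rectangular body: A = 90 × 60 = 5400.00, centroid at (45.00, 30.00).
semicircular top: A = ½π·45² = 3180.86, centroid at (45.00, 79.10).
triangular fin: A = ½·45·45 = 1012.50, centroid at (105.00, 15.00).
ΣA = 9593.36 mm²
ΣAx̄ = (5400.00)(45.00) + (3180.86)(45.00) + (1012.50)(105.00) = 492451.32 mm³
ΣAȳ = (5400.00)(30.00) + (3180.86)(79.10) + (1012.50)(15.00) = 428789.25 mm³
x̄ = 492451.32 / 9593.36 = 51.33 mm
ȳ = 428789.25 / 9593.36 = 44.70 mm

x̄ = 51.33 mm, ȳ = 44.70 mm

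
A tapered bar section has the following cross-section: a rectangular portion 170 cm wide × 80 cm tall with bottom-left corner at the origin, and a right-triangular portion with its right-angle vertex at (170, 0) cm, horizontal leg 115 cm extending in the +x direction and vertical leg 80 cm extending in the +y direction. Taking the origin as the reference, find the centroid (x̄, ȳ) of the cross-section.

rectangular portion: A = 170 × 80 = 13600.00, centroid at (85.00, 40.00).
triangular portion: A = ½·115·80 = 4600.00, centroid at (208.33, 26.67).
ΣA = 18200.00 cm², ΣAx̄ = 2114333.33 cm³, ΣAȳ = 666666.67 cm³.
x̄ = 2114333.33/18200.00 = 116.17 cm; ȳ = 666666.67/18200.00 = 36.63 cm.

x̄ = 116.17 cm, ȳ = 36.63 cm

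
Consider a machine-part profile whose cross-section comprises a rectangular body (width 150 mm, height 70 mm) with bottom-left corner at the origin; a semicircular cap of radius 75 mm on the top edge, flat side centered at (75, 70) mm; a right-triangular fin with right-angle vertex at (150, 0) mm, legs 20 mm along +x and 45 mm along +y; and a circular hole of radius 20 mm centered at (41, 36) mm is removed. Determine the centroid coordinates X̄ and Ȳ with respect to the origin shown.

X̄ = 79.29 mm, Ȳ = 66.32 mm

rectangular body: A = 150 × 70 = 10500.00, centroid at (75.00, 35.00).
semicircular top: A = ½π·75² = 8835.73, centroid at (75.00, 101.83).
triangular fin: A = ½·20·45 = 450.00, centroid at (156.67, 15.00).
hole: A = −π·20² = -1256.64, centroid at (41.00, 36.00).
ΣA = 18529.09 mm²
ΣAX̄ = (10500.00)(75.00) + (8835.73)(75.00) + (450.00)(156.67) + (-1256.64)(41.00) = 1469157.58 mm³
ΣAȲ = (10500.00)(35.00) + (8835.73)(101.83) + (450.00)(15.00) + (-1256.64)(36.00) = 1228762.12 mm³
X̄ = 1469157.58 / 18529.09 = 79.29 mm
Ȳ = 1228762.12 / 18529.09 = 66.32 mm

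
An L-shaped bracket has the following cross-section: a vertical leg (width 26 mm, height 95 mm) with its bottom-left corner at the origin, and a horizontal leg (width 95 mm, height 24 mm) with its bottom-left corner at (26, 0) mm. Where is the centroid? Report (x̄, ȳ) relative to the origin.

vertical leg: A = 26 × 95 = 2470.00, centroid at (13.00, 47.50).
horizontal leg: A = 95 × 24 = 2280.00, centroid at (73.50, 12.00).
ΣA = 4750.00 mm², ΣAx̄ = 199690.00 mm³, ΣAȳ = 144685.00 mm³.
x̄ = 199690.00/4750.00 = 42.04 mm; ȳ = 144685.00/4750.00 = 30.46 mm.

x̄ = 42.04 mm, ȳ = 30.46 mm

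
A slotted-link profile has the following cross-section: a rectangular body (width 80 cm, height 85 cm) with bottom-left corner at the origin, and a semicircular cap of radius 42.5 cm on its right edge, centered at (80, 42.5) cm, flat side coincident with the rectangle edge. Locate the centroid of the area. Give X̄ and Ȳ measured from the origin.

rectangular body: A = 80 × 85 = 6800.00, centroid at (40.00, 42.50).
semicircular end: A = ½π·42.5² = 2837.25, centroid at (98.04, 42.50).
ΣA = 9637.25 cm²
ΣAX̄ = (6800.00)(40.00) + (2837.25)(98.04) = 550157.15 cm³
ΣAȲ = (6800.00)(42.50) + (2837.25)(42.50) = 409583.16 cm³
X̄ = 550157.15 / 9637.25 = 57.09 cm
Ȳ = 409583.16 / 9637.25 = 42.50 cm

X̄ = 57.09 cm, Ȳ = 42.50 cm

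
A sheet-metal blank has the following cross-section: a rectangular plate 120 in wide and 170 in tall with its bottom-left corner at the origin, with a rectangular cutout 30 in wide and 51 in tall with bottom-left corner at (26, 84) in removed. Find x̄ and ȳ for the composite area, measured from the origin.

plate: A = 120 × 170 = 20400.00, centroid at (60.00, 85.00).
hole: A = −(30 × 51) = -1530.00, centroid at (41.00, 109.50).
ΣA = 18870.00 in²
ΣAx̄ = (20400.00)(60.00) + (-1530.00)(41.00) = 1161270.00 in³
ΣAȳ = (20400.00)(85.00) + (-1530.00)(109.50) = 1566465.00 in³
x̄ = 1161270.00 / 18870.00 = 61.54 in
ȳ = 1566465.00 / 18870.00 = 83.01 in

x̄ = 61.54 in, ȳ = 83.01 in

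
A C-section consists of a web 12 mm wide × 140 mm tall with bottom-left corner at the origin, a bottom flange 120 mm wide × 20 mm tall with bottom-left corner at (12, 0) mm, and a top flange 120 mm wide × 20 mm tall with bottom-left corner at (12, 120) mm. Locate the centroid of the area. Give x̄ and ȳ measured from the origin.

web: A = 12 × 140 = 1680.00, centroid at (6.00, 70.00).
bottom flange: A = 120 × 20 = 2400.00, centroid at (72.00, 10.00).
top flange: A = 120 × 20 = 2400.00, centroid at (72.00, 130.00).
ΣA = 6480.00 mm², ΣAx̄ = 355680.00 mm³, ΣAȳ = 453600.00 mm³.
x̄ = 355680.00/6480.00 = 54.89 mm; ȳ = 453600.00/6480.00 = 70.00 mm.

x̄ = 54.89 mm, ȳ = 70.00 mm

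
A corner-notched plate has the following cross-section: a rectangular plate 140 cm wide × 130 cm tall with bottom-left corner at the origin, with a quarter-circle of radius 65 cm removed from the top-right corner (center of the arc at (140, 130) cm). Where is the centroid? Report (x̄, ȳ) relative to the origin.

x̄ = 60.54 cm, ȳ = 56.66 cm

plate: A = 140 × 130 = 18200.00, centroid at (70.00, 65.00).
removed quarter-circle: A = −¼π·65² = -3318.31, centroid at (112.41, 102.41).
ΣA = 14881.69 cm², ΣAx̄ = 900978.65 cm³, ΣAȳ = 843161.73 cm³.
x̄ = 900978.65/14881.69 = 60.54 cm; ȳ = 843161.73/14881.69 = 56.66 cm.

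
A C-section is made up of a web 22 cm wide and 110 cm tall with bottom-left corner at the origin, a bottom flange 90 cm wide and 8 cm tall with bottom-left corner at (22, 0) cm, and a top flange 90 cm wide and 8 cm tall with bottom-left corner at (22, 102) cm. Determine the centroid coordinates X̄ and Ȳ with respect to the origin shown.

web: A = 22 × 110 = 2420.00, centroid at (11.00, 55.00).
bottom flange: A = 90 × 8 = 720.00, centroid at (67.00, 4.00).
top flange: A = 90 × 8 = 720.00, centroid at (67.00, 106.00).
ΣA = 3860.00 cm², ΣAX̄ = 123100.00 cm³, ΣAȲ = 212300.00 cm³.
X̄ = 123100.00/3860.00 = 31.89 cm; Ȳ = 212300.00/3860.00 = 55.00 cm.

X̄ = 31.89 cm, Ȳ = 55.00 cm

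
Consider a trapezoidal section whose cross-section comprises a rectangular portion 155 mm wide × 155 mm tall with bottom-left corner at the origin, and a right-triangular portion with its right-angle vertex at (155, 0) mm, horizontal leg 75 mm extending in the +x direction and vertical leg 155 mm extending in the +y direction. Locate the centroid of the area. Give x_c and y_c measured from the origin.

Part | A | x̄ᵢ | ȳᵢ | A·x̄ᵢ | A·ȳᵢ
rectangular portion | 24025.00 | 77.50 | 77.50 | 1861937.50 | 1861937.50
triangular portion | 5812.50 | 180.00 | 51.67 | 1046250.00 | 300312.50
Σ | 29837.50 |  |  | 2908187.50 | 2162250.00
x_c = 2908187.50 / 29837.50 = 97.47 mm
y_c = 2162250.00 / 29837.50 = 72.47 mm

x_c = 97.47 mm, y_c = 72.47 mm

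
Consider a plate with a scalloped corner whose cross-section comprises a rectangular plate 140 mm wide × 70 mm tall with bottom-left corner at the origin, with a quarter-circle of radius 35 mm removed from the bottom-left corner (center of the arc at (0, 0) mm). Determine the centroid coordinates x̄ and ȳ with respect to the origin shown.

plate: A = 140 × 70 = 9800.00, centroid at (70.00, 35.00).
removed quarter-circle: A = −¼π·35² = -962.11, centroid at (14.85, 14.85).
ΣA = 8837.89 mm², ΣAx̄ = 671708.33 mm³, ΣAȳ = 328708.33 mm³.
x̄ = 671708.33/8837.89 = 76.00 mm; ȳ = 328708.33/8837.89 = 37.19 mm.

x̄ = 76.00 mm, ȳ = 37.19 mm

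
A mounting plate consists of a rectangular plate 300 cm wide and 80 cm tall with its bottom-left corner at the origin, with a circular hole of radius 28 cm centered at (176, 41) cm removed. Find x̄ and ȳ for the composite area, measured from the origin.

plate: A = 300 × 80 = 24000.00, centroid at (150.00, 40.00).
hole: A = −π·28² = -2463.01, centroid at (176.00, 41.00).
ΣA = 21536.99 cm²
ΣAx̄ = (24000.00)(150.00) + (-2463.01)(176.00) = 3166510.48 cm³
ΣAȳ = (24000.00)(40.00) + (-2463.01)(41.00) = 859016.65 cm³
x̄ = 3166510.48 / 21536.99 = 147.03 cm
ȳ = 859016.65 / 21536.99 = 39.89 cm

x̄ = 147.03 cm, ȳ = 39.89 cm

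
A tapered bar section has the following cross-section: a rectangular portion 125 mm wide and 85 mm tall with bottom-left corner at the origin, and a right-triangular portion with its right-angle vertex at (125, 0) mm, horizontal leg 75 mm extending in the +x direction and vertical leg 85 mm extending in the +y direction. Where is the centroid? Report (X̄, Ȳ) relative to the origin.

X̄ = 82.69 mm, Ȳ = 39.23 mm

Part | A | x̄ᵢ | ȳᵢ | A·x̄ᵢ | A·ȳᵢ
rectangular portion | 10625.00 | 62.50 | 42.50 | 664062.50 | 451562.50
triangular portion | 3187.50 | 150.00 | 28.33 | 478125.00 | 90312.50
Σ | 13812.50 |  |  | 1142187.50 | 541875.00
X̄ = 1142187.50 / 13812.50 = 82.69 mm
Ȳ = 541875.00 / 13812.50 = 39.23 mm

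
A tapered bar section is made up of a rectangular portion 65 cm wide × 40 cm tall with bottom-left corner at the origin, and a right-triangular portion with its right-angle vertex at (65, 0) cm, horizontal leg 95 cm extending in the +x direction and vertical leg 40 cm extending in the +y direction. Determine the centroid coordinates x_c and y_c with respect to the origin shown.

Part | A | x̄ᵢ | ȳᵢ | A·x̄ᵢ | A·ȳᵢ
rectangular portion | 2600.00 | 32.50 | 20.00 | 84500.00 | 52000.00
triangular portion | 1900.00 | 96.67 | 13.33 | 183666.67 | 25333.33
Σ | 4500.00 |  |  | 268166.67 | 77333.33
x_c = 268166.67 / 4500.00 = 59.59 cm
y_c = 77333.33 / 4500.00 = 17.19 cm

x_c = 59.59 cm, y_c = 17.19 cm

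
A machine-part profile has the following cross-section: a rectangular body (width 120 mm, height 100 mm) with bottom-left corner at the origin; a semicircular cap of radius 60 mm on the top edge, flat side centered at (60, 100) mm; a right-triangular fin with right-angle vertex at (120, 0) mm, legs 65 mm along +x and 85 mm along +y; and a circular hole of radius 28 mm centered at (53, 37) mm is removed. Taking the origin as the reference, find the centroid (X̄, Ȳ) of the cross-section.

rectangular body: A = 120 × 100 = 12000.00, centroid at (60.00, 50.00).
semicircular top: A = ½π·60² = 5654.87, centroid at (60.00, 125.46).
triangular fin: A = ½·65·85 = 2762.50, centroid at (141.67, 28.33).
hole: A = −π·28² = -2463.01, centroid at (53.00, 37.00).
ΣA = 17954.36 mm²
ΣAX̄ = (12000.00)(60.00) + (5654.87)(60.00) + (2762.50)(141.67) + (-2463.01)(53.00) = 1320106.72 mm³
ΣAȲ = (12000.00)(50.00) + (5654.87)(125.46) + (2762.50)(28.33) + (-2463.01)(37.00) = 1296626.19 mm³
X̄ = 1320106.72 / 17954.36 = 73.53 mm
Ȳ = 1296626.19 / 17954.36 = 72.22 mm

X̄ = 73.53 mm, Ȳ = 72.22 mm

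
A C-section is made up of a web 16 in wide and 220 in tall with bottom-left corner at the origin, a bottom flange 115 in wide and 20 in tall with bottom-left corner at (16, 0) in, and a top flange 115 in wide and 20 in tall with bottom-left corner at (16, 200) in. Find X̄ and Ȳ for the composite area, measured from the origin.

X̄ = 45.11 in, Ȳ = 110.00 in

web: A = 16 × 220 = 3520.00, centroid at (8.00, 110.00).
bottom flange: A = 115 × 20 = 2300.00, centroid at (73.50, 10.00).
top flange: A = 115 × 20 = 2300.00, centroid at (73.50, 210.00).
ΣA = 8120.00 in²
ΣAX̄ = (3520.00)(8.00) + (2300.00)(73.50) + (2300.00)(73.50) = 366260.00 in³
ΣAȲ = (3520.00)(110.00) + (2300.00)(10.00) + (2300.00)(210.00) = 893200.00 in³
X̄ = 366260.00 / 8120.00 = 45.11 in
Ȳ = 893200.00 / 8120.00 = 110.00 in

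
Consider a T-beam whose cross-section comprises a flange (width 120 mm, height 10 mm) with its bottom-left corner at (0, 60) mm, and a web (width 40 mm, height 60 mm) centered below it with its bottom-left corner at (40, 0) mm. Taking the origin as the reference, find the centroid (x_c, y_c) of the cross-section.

x_c = 60.00 mm, y_c = 41.67 mm

web: A = 40 × 60 = 2400.00, centroid at (60.00, 30.00).
flange: A = 120 × 10 = 1200.00, centroid at (60.00, 65.00).
ΣA = 3600.00 mm², ΣAx_c = 216000.00 mm³, ΣAy_c = 150000.00 mm³.
x_c = 216000.00/3600.00 = 60.00 mm; y_c = 150000.00/3600.00 = 41.67 mm.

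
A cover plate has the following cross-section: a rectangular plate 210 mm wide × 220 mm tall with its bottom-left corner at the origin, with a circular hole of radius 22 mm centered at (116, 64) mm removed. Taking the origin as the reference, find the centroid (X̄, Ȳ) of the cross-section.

X̄ = 104.63 mm, Ȳ = 111.57 mm

plate: A = 210 × 220 = 46200.00, centroid at (105.00, 110.00).
hole: A = −π·22² = -1520.53, centroid at (116.00, 64.00).
ΣA = 44679.47 mm²
ΣAX̄ = (46200.00)(105.00) + (-1520.53)(116.00) = 4674618.42 mm³
ΣAȲ = (46200.00)(110.00) + (-1520.53)(64.00) = 4984686.03 mm³
X̄ = 4674618.42 / 44679.47 = 104.63 mm
Ȳ = 4984686.03 / 44679.47 = 111.57 mm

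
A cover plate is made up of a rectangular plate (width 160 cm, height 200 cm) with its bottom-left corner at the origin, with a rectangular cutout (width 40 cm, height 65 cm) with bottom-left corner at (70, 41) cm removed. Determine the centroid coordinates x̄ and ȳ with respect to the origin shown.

plate: A = 160 × 200 = 32000.00, centroid at (80.00, 100.00).
hole: A = −(40 × 65) = -2600.00, centroid at (90.00, 73.50).
ΣA = 29400.00 cm²
ΣAx̄ = (32000.00)(80.00) + (-2600.00)(90.00) = 2326000.00 cm³
ΣAȳ = (32000.00)(100.00) + (-2600.00)(73.50) = 3008900.00 cm³
x̄ = 2326000.00 / 29400.00 = 79.12 cm
ȳ = 3008900.00 / 29400.00 = 102.34 cm

x̄ = 79.12 cm, ȳ = 102.34 cm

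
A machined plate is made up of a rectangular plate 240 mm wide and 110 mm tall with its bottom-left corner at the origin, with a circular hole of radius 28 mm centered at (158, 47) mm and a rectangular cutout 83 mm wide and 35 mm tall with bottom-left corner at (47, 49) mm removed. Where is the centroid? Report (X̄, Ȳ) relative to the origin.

plate: A = 240 × 110 = 26400.00, centroid at (120.00, 55.00).
hole 1: A = −π·28² = -2463.01, centroid at (158.00, 47.00).
hole 2: A = −(83 × 35) = -2905.00, centroid at (88.50, 66.50).
ΣA = 21031.99 mm², ΣAX̄ = 2521752.13 mm³, ΣAȲ = 1143056.09 mm³.
X̄ = 2521752.13/21031.99 = 119.90 mm; Ȳ = 1143056.09/21031.99 = 54.35 mm.

X̄ = 119.90 mm, Ȳ = 54.35 mm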